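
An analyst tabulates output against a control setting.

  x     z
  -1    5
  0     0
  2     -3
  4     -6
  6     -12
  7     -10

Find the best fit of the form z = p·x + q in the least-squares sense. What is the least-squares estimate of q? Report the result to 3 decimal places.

q = 1.378

Normal-equation sums: Σx·x = 106, Σx = 18, Σ1 = 6.
And Σx·z = -177, Σz = -26.
Δ = 106·6 − 18² = 312.
p = ((-177)·6 − 18·(-26))/312 = -99/52; q = (106·(-26) − 18·(-177))/312 = 215/156.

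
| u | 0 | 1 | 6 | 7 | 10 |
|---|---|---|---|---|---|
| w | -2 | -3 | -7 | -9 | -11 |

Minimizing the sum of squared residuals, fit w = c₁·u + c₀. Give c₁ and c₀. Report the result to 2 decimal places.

With design matrix M, MᵀM = [[186, 24]; [24, 5]] and Mᵀw = [-218, -32]ᵀ.
Determinant 186·5 − 24² = 354.
c₁ = ((-218)·5 − 24·(-32))/354 = -161/177; c₀ = (186·(-32) − 24·(-218))/354 = -120/59.

c₁ = -0.91, c₀ = -2.03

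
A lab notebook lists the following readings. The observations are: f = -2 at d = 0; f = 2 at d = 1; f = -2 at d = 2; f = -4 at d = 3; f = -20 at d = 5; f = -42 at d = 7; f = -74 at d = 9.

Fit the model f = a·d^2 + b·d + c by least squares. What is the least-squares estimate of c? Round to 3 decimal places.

With design matrix X, XᵀX = [[9685, 1233, 169]; [1233, 169, 27]; [169, 27, 7]] and Xᵀf = [-8594, -1074, -142]ᵀ.
Solving the 3×3 system (Gaussian elimination) gives a = -51076/45129, b = 30486/15043, c = -35120/45129.

c = -0.778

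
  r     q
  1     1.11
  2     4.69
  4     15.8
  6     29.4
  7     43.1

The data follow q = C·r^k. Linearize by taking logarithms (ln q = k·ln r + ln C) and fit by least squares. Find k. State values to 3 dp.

Linearized form: ln q = k·ln r + ln C. From the 5 transformed points,
Σln r = 5.8171, Σ(ln r)² = 9.3992, Σln q = 11.5543, Σln r·ln q = 18.2788.
Equations: 9.3992·k + 5.8171·ln C = 18.2788;  5.8171·k + 5·ln C = 11.5543.
Slope k = (n·Σln r·ln q − Σln r·Σln q)/(n·Σ(ln r)² − (Σln r)²) = (5·18.2788 − 5.8171·11.5543)/13.1574 = 1.83785; ln C = (Σln q − k·Σln r)/n = 0.17267.

k = 1.838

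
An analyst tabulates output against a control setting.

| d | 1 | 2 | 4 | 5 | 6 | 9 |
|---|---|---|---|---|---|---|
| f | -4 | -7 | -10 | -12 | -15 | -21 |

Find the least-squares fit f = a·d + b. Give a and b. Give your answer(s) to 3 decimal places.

a = -2.084, b = -2.120

Setting ∂/∂a … = 0 gives: 163·a + 27·b = -397;  27·a + 6·b = -69.
Eliminating b: 6·(row 1) − 27·(row 2) gives 249·a = 6·(-397) − 27·(-69) = -519, so a = -173/83.
Then b = ((-69) − 27·(-173/83))/6 = -176/83.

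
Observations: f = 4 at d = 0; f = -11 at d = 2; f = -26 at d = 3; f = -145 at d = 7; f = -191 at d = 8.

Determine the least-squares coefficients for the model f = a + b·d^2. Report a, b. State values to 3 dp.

a = 2.182, b = -3.015

Normal-equation sums: Σ1 = 5, Σd^2 = 126, Σd^2·d^2 = 6594.
Right-hand side: Σf = -369, Σd^2·f = -19607.
So XᵀX·[a, b]ᵀ = Xᵀf: [[5, 126]; [126, 6594]]·[a, b]ᵀ = [-369, -19607]ᵀ.
det = 5·6594 − 126² = 17094.
a = ((-369)·6594 − 126·(-19607))/17094 = 24/11; b = (5·(-19607) − 126·(-369))/17094 = -199/66.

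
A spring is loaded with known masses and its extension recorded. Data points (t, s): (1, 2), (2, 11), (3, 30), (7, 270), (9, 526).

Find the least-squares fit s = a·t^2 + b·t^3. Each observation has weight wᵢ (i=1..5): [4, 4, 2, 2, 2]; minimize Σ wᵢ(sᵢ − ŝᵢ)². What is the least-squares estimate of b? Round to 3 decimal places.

b = 0.507

Entries of AᵀWA: Σwᵢ·t^2·t^2 = 18154, Σwᵢ·t^2·t^3 = 152330, Σwᵢ·t^3·t^3 = 1299898.
Moment sums: Σwᵢ·t^2·s = 112396, Σwᵢ·t^3·s = 954108.
Normal equations: [[18154, 152330]; [152330, 1299898]]·[a, b]ᵀ = [112396, 954108]ᵀ.
Determinant 18154·1299898 − 152330² = 393919392.
a = (112396·1299898 − 152330·954108)/393919392 = 23876999/12309981; b = (18154·954108 − 152330·112396)/393919392 = 6237311/12309981.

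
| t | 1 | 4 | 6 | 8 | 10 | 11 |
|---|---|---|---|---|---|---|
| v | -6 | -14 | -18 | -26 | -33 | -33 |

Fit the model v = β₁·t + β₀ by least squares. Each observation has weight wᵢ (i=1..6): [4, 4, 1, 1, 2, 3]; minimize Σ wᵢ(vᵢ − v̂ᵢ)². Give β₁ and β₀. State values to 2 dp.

The normal system MᵀWM·[β₁, β₀]ᵀ = MᵀWv is [[731, 87]; [87, 15]]·[β₁, β₀]ᵀ = [-2313, -289]ᵀ.
det = 731·15 − 87² = 3396.
β₁ = ((-2313)·15 − 87·(-289))/3396 = -796/283; β₀ = (731·(-289) − 87·(-2313))/3396 = -2507/849.

β₁ = -2.81, β₀ = -2.95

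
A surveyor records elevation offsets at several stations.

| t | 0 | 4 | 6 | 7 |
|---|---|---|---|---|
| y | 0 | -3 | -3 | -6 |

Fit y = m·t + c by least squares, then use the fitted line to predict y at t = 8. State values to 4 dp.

Setting ∂/∂m … = 0 gives: 101·m + 17·c = -72;  17·m + 4·c = -12.
Determinant 101·4 − 17² = 115.
m = ((-72)·4 − 17·(-12))/115 = -84/115; c = (101·(-12) − 17·(-72))/115 = 12/115.
At t = 8: ŷ = (-84/115)·(8) + (12/115)·(1) = -132/23.

ŷ = -5.7391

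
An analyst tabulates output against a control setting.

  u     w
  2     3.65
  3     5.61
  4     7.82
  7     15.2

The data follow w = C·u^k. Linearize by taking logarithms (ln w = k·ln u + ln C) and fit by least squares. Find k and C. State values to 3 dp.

Let Y = ln w. Fitting Y = k·ln u + ln C by least squares:
Σln u = 5.1240, Σ(ln u)² = 7.3958, Σln w = 7.7973, Σln u·ln w = 10.9386.
Equations: 7.3958·k + 5.1240·ln C = 10.9386;  5.1240·k + 4·ln C = 7.7973.
Solving (det = 3.3281): k = 1.14227, ln C = 0.48608, so C = exp(0.48608) = 1.62593.

k = 1.142, C = 1.626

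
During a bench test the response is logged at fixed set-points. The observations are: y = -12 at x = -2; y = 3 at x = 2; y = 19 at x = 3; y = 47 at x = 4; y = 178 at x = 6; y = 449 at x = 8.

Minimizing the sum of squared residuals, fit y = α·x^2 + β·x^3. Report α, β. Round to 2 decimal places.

MᵀM·[α, β]ᵀ = Mᵀy reads: 5761·α + 41811·β = 36031;  41811·α + 313753·β = 271977.
(Σx^2·x^2 = 5761, Σx^2·x^3 = 41811, Σx^3·x^3 = 313753, Σx^2·y = 36031, Σx^3·y = 271977.)
Δ = 5761·313753 − 41811² = 59371312.
α = (36031·313753 − 41811·271977)/59371312 = -1518091/1349348; β = (5761·271977 − 41811·36031)/59371312 = 2155977/2120404.

α = -1.13, β = 1.02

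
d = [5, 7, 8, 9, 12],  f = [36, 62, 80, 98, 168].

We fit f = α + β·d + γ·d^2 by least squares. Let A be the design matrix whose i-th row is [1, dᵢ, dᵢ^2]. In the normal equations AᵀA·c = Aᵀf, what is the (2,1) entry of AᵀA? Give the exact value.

41

Row 2 ↔ basis d, column 1 ↔ basis 1, so (AᵀA)_{2,1} = Σᵢ d = (5)·(1) + (7)·(1) + (8)·(1) + (9)·(1) + (12)·(1) = 41.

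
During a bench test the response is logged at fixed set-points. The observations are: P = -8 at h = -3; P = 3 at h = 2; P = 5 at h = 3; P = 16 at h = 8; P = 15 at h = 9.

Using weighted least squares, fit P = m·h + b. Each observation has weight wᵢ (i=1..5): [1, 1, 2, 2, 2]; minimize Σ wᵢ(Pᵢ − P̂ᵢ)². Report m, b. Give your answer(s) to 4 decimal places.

m = 1.9819, b = -1.2865

Entries of MᵀWM: Σwᵢ·h·h = 321, Σwᵢ·h = 39, Σwᵢ·1 = 8.
For MᵀWP: Σwᵢ·h·P = 586, Σwᵢ·P = 67.
MᵀWM·[m, b]ᵀ = MᵀWP becomes [[321, 39]; [39, 8]]·[m, b]ᵀ = [586, 67]ᵀ.
Determinant 321·8 − 39² = 1047.
m = (586·8 − 39·67)/1047 = 2075/1047; b = (321·67 − 39·586)/1047 = -449/349.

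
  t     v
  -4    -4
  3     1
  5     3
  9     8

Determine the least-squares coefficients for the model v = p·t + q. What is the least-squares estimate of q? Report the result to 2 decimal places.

q = -0.93

Setting ∂/∂p … = 0 gives: 131·p + 13·q = 106;  13·p + 4·q = 8.
(Σt·t = 131, Σt = 13, Σ1 = 4, Σt·v = 106, Σv = 8.)
Δ = 131·4 − 13² = 355.
p = (106·4 − 13·8)/355 = 64/71; q = (131·8 − 13·106)/355 = -66/71.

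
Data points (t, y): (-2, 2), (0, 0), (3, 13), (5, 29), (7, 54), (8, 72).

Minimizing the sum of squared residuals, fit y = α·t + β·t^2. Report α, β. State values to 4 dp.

With design matrix A, AᵀA = [[151, 999]; [999, 7219]] and Aᵀy = [1134, 8104]ᵀ.
Eliminating β: 7219·(row 1) − 999·(row 2) gives 92068·α = 7219·1134 − 999·8104 = 90450, so α = 45225/46034.
Then β = (8104 − 999·(45225/46034))/7219 = 45419/46034.

α = 0.9824, β = 0.9866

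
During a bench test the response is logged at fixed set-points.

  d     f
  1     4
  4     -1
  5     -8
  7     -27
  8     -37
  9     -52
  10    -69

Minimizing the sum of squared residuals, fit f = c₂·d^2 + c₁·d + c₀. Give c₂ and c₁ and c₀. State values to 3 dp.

Sums needed: Σd^2·d^2 = 23940, Σd^2·d = 2774, Σd^2 = 336, Σd·d = 336, Σd = 44, Σ1 = 7.
Right-hand side: Σd^2·f = -15015, Σd·f = -1683, Σf = -190.
XᵀX·[c₂, c₁, c₀]ᵀ = Xᵀf becomes [[23940, 2774, 336]; [2774, 336, 44]; [336, 44, 7]]·[c₂, c₁, c₀]ᵀ = [-15015, -1683, -190]ᵀ.
Row-reducing yields c₂ = -93809/91042, c₁ = 42327/13006, c₀ = 84652/45521.

c₂ = -1.030, c₁ = 3.254, c₀ = 1.860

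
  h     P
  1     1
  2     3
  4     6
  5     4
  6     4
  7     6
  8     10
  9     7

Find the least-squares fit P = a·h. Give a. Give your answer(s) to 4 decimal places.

Forming AᵀA = [[276]] and AᵀP = [260]ᵀ gives AᵀA·[a]ᵀ = AᵀP.
a = 260/276 = 0.942029.

a = 0.9420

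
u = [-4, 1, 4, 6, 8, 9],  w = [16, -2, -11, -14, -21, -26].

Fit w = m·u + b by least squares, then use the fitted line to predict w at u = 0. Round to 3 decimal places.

ŵ = 2.672

Entries of AᵀA: Σu·u = 214, Σu = 24, Σ1 = 6.
Right-hand side: Σu·w = -596, Σw = -58.
det = 214·6 − 24² = 708.
m = ((-596)·6 − 24·(-58))/708 = -182/59; b = (214·(-58) − 24·(-596))/708 = 473/177.
At u = 0: ŵ = (-182/59)·(0) + (473/177)·(1) = 473/177.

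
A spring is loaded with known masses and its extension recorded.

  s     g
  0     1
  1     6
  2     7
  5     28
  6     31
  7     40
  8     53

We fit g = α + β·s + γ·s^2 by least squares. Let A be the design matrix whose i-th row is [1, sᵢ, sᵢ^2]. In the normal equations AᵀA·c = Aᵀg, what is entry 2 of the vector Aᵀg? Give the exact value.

1050

Entry 2 ↔ basis s, so (Aᵀg)_{2} = Σᵢ (s)·gᵢ = (0)·(1) + (1)·(6) + (2)·(7) + (5)·(28) + (6)·(31) + (7)·(40) + (8)·(53) = 1050.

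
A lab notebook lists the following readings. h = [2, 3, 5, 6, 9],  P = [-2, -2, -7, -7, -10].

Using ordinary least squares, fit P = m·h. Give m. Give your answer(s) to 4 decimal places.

The normal system AᵀA·[m]ᵀ = AᵀP is [[155]]·[m]ᵀ = [-177]ᵀ.
m = (-177)/155 = -1.14194.

m = -1.1419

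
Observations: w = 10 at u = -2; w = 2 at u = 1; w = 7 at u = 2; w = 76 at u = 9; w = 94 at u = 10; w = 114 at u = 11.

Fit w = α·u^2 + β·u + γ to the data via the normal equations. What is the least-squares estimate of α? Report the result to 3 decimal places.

α = 1.004

The normal equations are: 31235·α + 3061·β + 311·γ = 29420;  3061·α + 311·β + 31·γ = 2874;  311·α + 31·β + 6·γ = 303.
Solving the 3×3 system (Gaussian elimination) gives α = 24874/24783, β = -124057/123915, γ = 150719/41305.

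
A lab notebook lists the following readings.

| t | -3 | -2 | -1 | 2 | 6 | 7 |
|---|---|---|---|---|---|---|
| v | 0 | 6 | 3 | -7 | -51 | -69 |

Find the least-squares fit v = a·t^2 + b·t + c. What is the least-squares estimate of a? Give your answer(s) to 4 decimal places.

a = -1.0802

With design matrix M, MᵀM = [[3811, 531, 103]; [531, 103, 9]; [103, 9, 6]] and Mᵀv = [-5218, -818, -118]ᵀ.
Solving the 3×3 system (Gaussian elimination) gives a = -33283/30811, b = -80657/30811, c = 7854/2801.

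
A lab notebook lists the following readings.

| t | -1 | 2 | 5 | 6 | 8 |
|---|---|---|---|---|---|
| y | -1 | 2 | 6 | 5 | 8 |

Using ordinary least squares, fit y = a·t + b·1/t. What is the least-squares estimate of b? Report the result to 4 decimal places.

b = 0.0629

The normal equations are: 130·a + 5·b = 129;  5·a + (19201/14400)·b = 151/30.
Δ = 130·(19201/14400) − 5² = 213613/1440.
a = (129·(19201/14400) − 5·(151/30))/(213613/1440) = 2114529/2136130; b = (130·(151/30) − 5·129)/(213613/1440) = 13440/213613.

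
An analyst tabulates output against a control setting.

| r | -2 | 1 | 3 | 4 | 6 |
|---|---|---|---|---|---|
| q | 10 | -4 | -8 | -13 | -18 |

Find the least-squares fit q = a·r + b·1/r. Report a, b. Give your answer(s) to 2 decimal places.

With design matrix A, AᵀA = [[66, 5]; [5, 209/144]] and Aᵀq = [-208, -215/12]ᵀ.
Δ = 66·(209/144) − 5² = 1699/24.
a = ((-208)·(209/144) − 5·(-215/12))/(1699/24) = -15286/5097; b = (66·(-215/12) − 5·(-208))/(1699/24) = -3420/1699.

a = -3.00, b = -2.01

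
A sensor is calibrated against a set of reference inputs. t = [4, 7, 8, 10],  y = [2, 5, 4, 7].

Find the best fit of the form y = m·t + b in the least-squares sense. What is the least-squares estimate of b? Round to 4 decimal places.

b = -1.1067

With design matrix M, MᵀM = [[229, 29]; [29, 4]] and Mᵀy = [145, 18]ᵀ.
Eliminating b: 4·(row 1) − 29·(row 2) gives 75·m = 4·145 − 29·18 = 58, so m = 58/75.
Then b = (18 − 29·(58/75))/4 = -83/75.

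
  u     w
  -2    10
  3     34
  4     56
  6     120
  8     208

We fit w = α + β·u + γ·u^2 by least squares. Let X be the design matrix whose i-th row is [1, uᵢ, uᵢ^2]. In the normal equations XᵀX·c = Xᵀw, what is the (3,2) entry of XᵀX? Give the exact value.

Row 3 ↔ basis u^2, column 2 ↔ basis u, so (XᵀX)_{3,2} = Σᵢ (u^2)·(u) = (4)·(-2) + (9)·(3) + (16)·(4) + (36)·(6) + (64)·(8) = 811.

811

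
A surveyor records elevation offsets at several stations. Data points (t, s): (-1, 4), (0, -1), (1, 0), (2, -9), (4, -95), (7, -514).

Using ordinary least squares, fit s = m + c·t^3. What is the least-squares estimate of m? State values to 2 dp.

MᵀM·[m, c]ᵀ = Mᵀs reads: 6·m + 415·c = -615;  415·m + 121811·c = -182458.
(Σ1 = 6, Σt^3 = 415, Σt^3·t^3 = 121811, Σs = -615, Σt^3·s = -182458.)
Determinant 6·121811 − 415² = 558641.
m = ((-615)·121811 − 415·(-182458))/558641 = 806305/558641; c = (6·(-182458) − 415·(-615))/558641 = -839523/558641.

m = 1.44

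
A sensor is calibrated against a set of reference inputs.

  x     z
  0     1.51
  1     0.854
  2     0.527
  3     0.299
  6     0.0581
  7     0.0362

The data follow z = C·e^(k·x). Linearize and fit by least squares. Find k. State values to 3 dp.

With ln zᵢ as the transformed response and xᵢ as the regressor:
Σx = 19.0000, Σ(x)² = 99.0000, Σln z = -7.7579, Σx·ln z = -45.3653.
Equations: 99.0000·k + 19.0000·ln C = -45.3653;  19.0000·k + 6·ln C = -7.7579.
Solving (det = 233.0000): k = -0.53559, ln C = 0.40305.

k = -0.536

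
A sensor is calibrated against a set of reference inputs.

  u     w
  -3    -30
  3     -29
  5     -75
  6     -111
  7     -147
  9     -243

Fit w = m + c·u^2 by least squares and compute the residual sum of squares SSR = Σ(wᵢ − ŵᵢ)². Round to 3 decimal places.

SSR = 7.139

Normal-equation sums: Σ1 = 6, Σu^2 = 209, Σu^2·u^2 = 11045.
Moment sums: Σw = -635, Σu^2·w = -33288.
So MᵀM·[m, c]ᵀ = Mᵀw: [[6, 209]; [209, 11045]]·[m, c]ᵀ = [-635, -33288]ᵀ.
Determinant 6·11045 − 209² = 22589.
m = ((-635)·11045 − 209·(-33288))/22589 = -56383/22589; c = (6·(-33288) − 209·(-635))/22589 = -67013/22589.
Residuals: -18170/22589, 4419/22589, 37533/22589, -5504/3227, 19437/22589, -4691/22589; SSR = 161256/22589.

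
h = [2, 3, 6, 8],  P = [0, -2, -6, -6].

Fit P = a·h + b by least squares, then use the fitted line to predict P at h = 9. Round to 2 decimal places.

From the data, Σh·h = 113, Σh = 19, Σ1 = 4.
Right-hand side: Σh·P = -90, ΣP = -14.
Normal equations: [[113, 19]; [19, 4]]·[a, b]ᵀ = [-90, -14]ᵀ.
Eliminating b: 4·(row 1) − 19·(row 2) gives 91·a = 4·(-90) − 19·(-14) = -94, so a = -94/91.
Then b = ((-14) − 19·(-94/91))/4 = 128/91.
At h = 9: P̂ = (-94/91)·(9) + (128/91)·(1) = -718/91.

P̂ = -7.89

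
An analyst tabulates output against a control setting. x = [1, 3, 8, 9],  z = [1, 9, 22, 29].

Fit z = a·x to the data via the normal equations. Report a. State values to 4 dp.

a = 3.0000

AᵀA·[a]ᵀ = Aᵀz reads: 155·a = 465.
a = 465/155 = 3.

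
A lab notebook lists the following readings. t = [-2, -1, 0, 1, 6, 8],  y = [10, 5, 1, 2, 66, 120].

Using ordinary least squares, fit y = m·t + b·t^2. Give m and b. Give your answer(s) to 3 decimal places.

The normal equations are: 106·m + 720·b = 1333;  720·m + 5410·b = 10103.
(Σt·t = 106, Σt·t^2 = 720, Σt^2·t^2 = 5410, Σt·y = 1333, Σt^2·y = 10103.)
Δ = 106·5410 − 720² = 55060.
m = (1333·5410 − 720·10103)/55060 = -6263/5506; b = (106·10103 − 720·1333)/55060 = 55579/27530.

m = -1.137, b = 2.019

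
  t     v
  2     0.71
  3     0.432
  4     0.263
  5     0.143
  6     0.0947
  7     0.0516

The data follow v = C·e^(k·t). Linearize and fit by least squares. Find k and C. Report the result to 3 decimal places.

Taking logs, ln v = k·t + ln C, so regress ln v on t.
XᵀX = [[139.0000, 27.0000]; [27.0000, 6]], rhs = [-53.1618, -9.7836]ᵀ  (here Σt = 27.0000, Σ(t)² = 139.0000, Σln v = -9.7836, Σt·ln v = -53.1618).
Δ = 139.0000·6 − (27.0000)² = 105.0000; k = (-53.1618·6 − 27.0000·-9.7836)/105.0000 = -0.52203, ln C = (139.0000·-9.7836 − 27.0000·-53.1618)/105.0000 = 0.71855, so C = exp(0.71855) = 2.05145.

k = -0.522, C = 2.051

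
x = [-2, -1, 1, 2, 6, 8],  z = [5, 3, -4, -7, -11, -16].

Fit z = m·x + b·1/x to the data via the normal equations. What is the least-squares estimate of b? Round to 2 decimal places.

The normal equations are: 110·m + 6·b = -225;  6·m + (1465/576)·b = -101/6.
(Σx·x = 110, Σx·1/x = 6, Σ1/x·1/x = 1465/576, Σx·z = -225, Σ1/x·z = -101/6.)
Δ = 110·(1465/576) − 6² = 70207/288.
m = ((-225)·(1465/576) − 6·(-101/6))/(70207/288) = -271449/140414; b = (110·(-101/6) − 6·(-225))/(70207/288) = -144480/70207.

b = -2.06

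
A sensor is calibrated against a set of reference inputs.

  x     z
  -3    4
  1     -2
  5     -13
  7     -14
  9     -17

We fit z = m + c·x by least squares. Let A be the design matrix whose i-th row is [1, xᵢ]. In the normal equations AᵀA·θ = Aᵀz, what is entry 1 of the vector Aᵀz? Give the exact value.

Entry 1 ↔ basis 1, so (Aᵀz)_{1} = Σᵢ zᵢ = (1)·(4) + (1)·(-2) + (1)·(-13) + (1)·(-14) + (1)·(-17) = -42.

-42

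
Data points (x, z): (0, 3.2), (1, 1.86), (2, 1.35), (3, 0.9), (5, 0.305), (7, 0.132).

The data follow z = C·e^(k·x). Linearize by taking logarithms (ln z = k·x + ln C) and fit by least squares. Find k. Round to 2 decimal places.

k = -0.46

Let Y = ln z. Fitting Y = k·x + ln C by least squares:
Σx = 18.0000, Σ(x)² = 88.0000, Σln z = -1.2339, Σx·ln z = -19.2072.
Equations: 88.0000·k + 18.0000·ln C = -19.2072;  18.0000·k + 6·ln C = -1.2339.
Slope k = (n·Σx·ln z − Σx·Σln z)/(n·Σ(x)² − (Σx)²) = (6·-19.2072 − 18.0000·-1.2339)/204.0000 = -0.45604; ln C = (Σln z − k·Σx)/n = 1.16247.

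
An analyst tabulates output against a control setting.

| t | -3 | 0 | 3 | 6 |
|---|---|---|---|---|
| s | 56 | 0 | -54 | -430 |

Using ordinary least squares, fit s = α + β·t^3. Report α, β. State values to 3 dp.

Entries of AᵀA: Σ1 = 4, Σt^3 = 216, Σt^3·t^3 = 48114.
Right-hand side: Σs = -428, Σt^3·s = -95850.
So AᵀA·[α, β]ᵀ = Aᵀs: [[4, 216]; [216, 48114]]·[α, β]ᵀ = [-428, -95850]ᵀ.
Eliminating β: 48114·(row 1) − 216·(row 2) gives 145800·α = 48114·(-428) − 216·(-95850) = 110808, so α = 19/25.
Then β = ((-95850) − 216·(19/25))/48114 = -449/225.

α = 0.760, β = -1.996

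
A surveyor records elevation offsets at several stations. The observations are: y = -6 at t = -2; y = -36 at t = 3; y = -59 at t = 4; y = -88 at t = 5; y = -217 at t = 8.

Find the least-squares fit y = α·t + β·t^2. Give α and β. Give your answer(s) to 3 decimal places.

From the data, Σt·t = 118, Σt·t^2 = 720, Σt^2·t^2 = 5074.
For Mᵀy: Σt·y = -2508, Σt^2·y = -17380.
MᵀM·[α, β]ᵀ = Mᵀy becomes [[118, 720]; [720, 5074]]·[α, β]ᵀ = [-2508, -17380]ᵀ.
Eliminating β: 5074·(row 1) − 720·(row 2) gives 80332·α = 5074·(-2508) − 720·(-17380) = -211992, so α = -52998/20083.
Then β = ((-17380) − 720·(-52998/20083))/5074 = -61270/20083.

α = -2.639, β = -3.051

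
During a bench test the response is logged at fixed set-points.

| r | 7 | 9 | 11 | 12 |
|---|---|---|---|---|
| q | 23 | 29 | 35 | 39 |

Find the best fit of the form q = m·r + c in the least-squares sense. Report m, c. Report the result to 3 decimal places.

Compute the Gram sums: Σr·r = 395, Σr = 39, Σ1 = 4.
Moment sums: Σr·q = 1275, Σq = 126.
Normal equations: [[395, 39]; [39, 4]]·[m, c]ᵀ = [1275, 126]ᵀ.
det = 395·4 − 39² = 59.
m = (1275·4 − 39·126)/59 = 186/59; c = (395·126 − 39·1275)/59 = 45/59.

m = 3.153, c = 0.763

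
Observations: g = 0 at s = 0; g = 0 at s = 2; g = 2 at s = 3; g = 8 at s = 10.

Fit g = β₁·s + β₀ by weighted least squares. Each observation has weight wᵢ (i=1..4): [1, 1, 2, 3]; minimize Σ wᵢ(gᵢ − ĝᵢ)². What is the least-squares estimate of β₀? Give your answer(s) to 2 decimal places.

Compute the Gram sums: Σwᵢ·s·s = 322, Σwᵢ·s = 38, Σwᵢ·1 = 7.
Right-hand side: Σwᵢ·s·g = 252, Σwᵢ·g = 28.
det = 322·7 − 38² = 810.
β₁ = (252·7 − 38·28)/810 = 70/81; β₀ = (322·28 − 38·252)/810 = -56/81.

β₀ = -0.69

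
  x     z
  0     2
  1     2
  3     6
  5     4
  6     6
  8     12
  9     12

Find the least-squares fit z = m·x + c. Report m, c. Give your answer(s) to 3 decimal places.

Normal-equation sums: Σx·x = 216, Σx = 32, Σ1 = 7.
For Aᵀz: Σx·z = 280, Σz = 44.
Determinant 216·7 − 32² = 488.
m = (280·7 − 32·44)/488 = 69/61; c = (216·44 − 32·280)/488 = 68/61.

m = 1.131, c = 1.115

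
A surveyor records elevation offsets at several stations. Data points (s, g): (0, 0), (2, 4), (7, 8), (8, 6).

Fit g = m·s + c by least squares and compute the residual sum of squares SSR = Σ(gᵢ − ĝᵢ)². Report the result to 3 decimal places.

Forming MᵀM = [[117, 17]; [17, 4]] and Mᵀg = [112, 18]ᵀ gives MᵀM·[m, c]ᵀ = Mᵀg.
Eliminating c: 4·(row 1) − 17·(row 2) gives 179·m = 4·112 − 17·18 = 142, so m = 142/179.
Then c = (18 − 17·(142/179))/4 = 202/179.
Residuals: -202/179, 230/179, 236/179, -264/179; SSR = 1224/179.

SSR = 6.838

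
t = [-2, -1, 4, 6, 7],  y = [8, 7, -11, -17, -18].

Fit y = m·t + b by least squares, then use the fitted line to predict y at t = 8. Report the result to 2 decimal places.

The normal system XᵀX·[m, b]ᵀ = Xᵀy is [[106, 14]; [14, 5]]·[m, b]ᵀ = [-295, -31]ᵀ.
Δ = 106·5 − 14² = 334.
m = ((-295)·5 − 14·(-31))/334 = -1041/334; b = (106·(-31) − 14·(-295))/334 = 422/167.
At t = 8: ŷ = (-1041/334)·(8) + (422/167)·(1) = -3742/167.

ŷ = -22.41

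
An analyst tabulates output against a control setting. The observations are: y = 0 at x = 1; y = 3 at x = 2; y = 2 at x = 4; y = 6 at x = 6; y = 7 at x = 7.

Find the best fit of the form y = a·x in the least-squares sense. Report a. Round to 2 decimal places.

a = 0.93

Forming AᵀA = [[106]] and Aᵀy = [99]ᵀ gives AᵀA·[a]ᵀ = Aᵀy.
a = 99/106 = 0.933962.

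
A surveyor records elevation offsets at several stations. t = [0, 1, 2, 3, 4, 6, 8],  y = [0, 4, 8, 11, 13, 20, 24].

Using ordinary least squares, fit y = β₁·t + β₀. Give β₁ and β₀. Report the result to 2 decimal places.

β₁ = 2.99, β₀ = 1.17

Compute the Gram sums: Σt·t = 130, Σt = 24, Σ1 = 7.
Moment sums: Σt·y = 417, Σy = 80.
Normal equations: [[130, 24]; [24, 7]]·[β₁, β₀]ᵀ = [417, 80]ᵀ.
Eliminating β₀: 7·(row 1) − 24·(row 2) gives 334·β₁ = 7·417 − 24·80 = 999, so β₁ = 999/334.
Then β₀ = (80 − 24·(999/334))/7 = 196/167.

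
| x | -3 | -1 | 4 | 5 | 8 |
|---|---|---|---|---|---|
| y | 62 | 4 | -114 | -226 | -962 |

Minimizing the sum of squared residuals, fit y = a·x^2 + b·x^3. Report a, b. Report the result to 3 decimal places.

Entries of MᵀM: Σx^2·x^2 = 5059, Σx^2·x^3 = 36673, Σx^3·x^3 = 282595.
Moment sums: Σx^2·y = -68480, Σx^3·y = -529768.
MᵀM·[a, b]ᵀ = Mᵀy becomes [[5059, 36673]; [36673, 282595]]·[a, b]ᵀ = [-68480, -529768]ᵀ.
Eliminating b: 282595·(row 1) − 36673·(row 2) gives 84739176·a = 282595·(-68480) − 36673·(-529768) = 76076264, so a = 9509533/10592397.
Then b = ((-529768) − 36673·(9509533/10592397))/282595 = -21091159/10592397.

a = 0.898, b = -1.991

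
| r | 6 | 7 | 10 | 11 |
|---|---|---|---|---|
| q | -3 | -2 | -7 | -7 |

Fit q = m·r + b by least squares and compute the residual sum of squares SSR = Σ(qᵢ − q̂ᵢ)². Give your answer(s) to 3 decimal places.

SSR = 2.735

Setting ∂/∂m … = 0 gives: 306·m + 34·b = -179;  34·m + 4·b = -19.
(Σr·r = 306, Σr = 34, Σ1 = 4, Σr·q = -179, Σq = -19.)
Determinant 306·4 − 34² = 68.
m = ((-179)·4 − 34·(-19))/68 = -35/34; b = (306·(-19) − 34·(-179))/68 = 4.
Residuals: -14/17, 41/34, -12/17, 11/34; SSR = 93/34.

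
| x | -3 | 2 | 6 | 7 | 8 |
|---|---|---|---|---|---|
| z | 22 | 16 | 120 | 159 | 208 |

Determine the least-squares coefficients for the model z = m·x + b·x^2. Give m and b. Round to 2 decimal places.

Setting ∂/∂m … = 0 gives: 162·m + 1052·b = 3463;  1052·m + 7890·b = 25685.
Eliminating b: 7890·(row 1) − 1052·(row 2) gives 171476·m = 7890·3463 − 1052·25685 = 302450, so m = 575/326.
Then b = (25685 − 1052·(575/326))/7890 = 258947/85738.

m = 1.76, b = 3.02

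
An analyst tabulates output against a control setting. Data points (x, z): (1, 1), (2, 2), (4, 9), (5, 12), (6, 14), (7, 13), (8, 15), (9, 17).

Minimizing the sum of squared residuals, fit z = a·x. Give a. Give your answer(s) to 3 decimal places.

a = 1.989

Sums needed: Σx·x = 276.
And Σx·z = 549.
AᵀA·[a]ᵀ = Aᵀz becomes [[276]]·[a]ᵀ = [549]ᵀ.
Hence a = 549 / 276 ≈ 1.98913.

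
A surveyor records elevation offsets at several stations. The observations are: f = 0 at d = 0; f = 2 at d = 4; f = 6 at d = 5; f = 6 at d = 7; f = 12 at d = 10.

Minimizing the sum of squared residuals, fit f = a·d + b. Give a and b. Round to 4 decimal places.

The normal system AᵀA·[a, b]ᵀ = Aᵀf is [[190, 26]; [26, 5]]·[a, b]ᵀ = [200, 26]ᵀ.
Δ = 190·5 − 26² = 274.
a = (200·5 − 26·26)/274 = 162/137; b = (190·26 − 26·200)/274 = -130/137.

a = 1.1825, b = -0.9489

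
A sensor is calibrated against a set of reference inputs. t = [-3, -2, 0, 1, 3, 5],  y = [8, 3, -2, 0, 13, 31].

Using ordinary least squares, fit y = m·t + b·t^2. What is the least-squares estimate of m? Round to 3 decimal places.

The normal system XᵀX·[m, b]ᵀ = Xᵀy is [[48, 118]; [118, 804]]·[m, b]ᵀ = [164, 976]ᵀ.
Δ = 48·804 − 118² = 24668.
m = (164·804 − 118·976)/24668 = 596/881; b = (48·976 − 118·164)/24668 = 982/881.

m = 0.677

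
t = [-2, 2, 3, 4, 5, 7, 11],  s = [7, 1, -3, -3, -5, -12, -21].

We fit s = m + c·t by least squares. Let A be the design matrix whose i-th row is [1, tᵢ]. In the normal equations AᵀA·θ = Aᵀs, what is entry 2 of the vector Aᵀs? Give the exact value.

Entry 2 ↔ basis t, so (Aᵀs)_{2} = Σᵢ (t)·sᵢ = (-2)·(7) + (2)·(1) + (3)·(-3) + (4)·(-3) + (5)·(-5) + (7)·(-12) + (11)·(-21) = -373.

-373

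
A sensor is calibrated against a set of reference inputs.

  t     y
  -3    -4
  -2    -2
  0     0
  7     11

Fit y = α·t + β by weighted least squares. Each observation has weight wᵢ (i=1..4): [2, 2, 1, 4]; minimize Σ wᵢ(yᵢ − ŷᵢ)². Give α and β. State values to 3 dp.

The normal equations are: 222·α + 18·β = 340;  18·α + 9·β = 32.
(Σwᵢ·t·t = 222, Σwᵢ·t = 18, Σwᵢ·1 = 9, Σwᵢ·t·y = 340, Σwᵢ·y = 32.)
Determinant 222·9 − 18² = 1674.
α = (340·9 − 18·32)/1674 = 46/31; β = (222·32 − 18·340)/1674 = 164/279.

α = 1.484, β = 0.588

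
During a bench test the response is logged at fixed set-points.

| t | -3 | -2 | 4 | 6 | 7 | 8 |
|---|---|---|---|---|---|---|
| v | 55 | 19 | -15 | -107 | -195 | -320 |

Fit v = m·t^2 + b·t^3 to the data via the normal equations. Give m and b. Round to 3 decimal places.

From the data, Σt^2·t^2 = 8146, Σt^2·t^3 = 58100, Σt^3·t^3 = 431338.
Moment sums: Σt^2·v = -33556, Σt^3·v = -256434.
Δ = 8146·431338 − 58100² = 138069348.
m = ((-33556)·431338 − 58100·(-256434))/138069348 = 3662392/1190253; b = (8146·(-256434) − 58100·(-33556))/138069348 = -1200929/1190253.

m = 3.077, b = -1.009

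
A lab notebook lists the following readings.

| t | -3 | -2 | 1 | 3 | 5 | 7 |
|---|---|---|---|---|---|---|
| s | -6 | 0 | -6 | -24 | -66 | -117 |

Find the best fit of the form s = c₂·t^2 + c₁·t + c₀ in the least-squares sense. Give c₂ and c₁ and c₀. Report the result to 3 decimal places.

The normal equations are: 3205·c₂ + 461·c₁ + 97·c₀ = -7659;  461·c₂ + 97·c₁ + 11·c₀ = -1209;  97·c₂ + 11·c₁ + 6·c₀ = -219.
Row-reducing yields c₂ = -87781/45580, c₁ = -155521/45580, c₀ = 20289/22790.

c₂ = -1.926, c₁ = -3.412, c₀ = 0.890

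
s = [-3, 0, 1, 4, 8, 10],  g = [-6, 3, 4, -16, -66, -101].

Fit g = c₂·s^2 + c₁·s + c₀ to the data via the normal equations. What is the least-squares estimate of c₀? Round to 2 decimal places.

Normal-equation sums: Σs^2·s^2 = 14434, Σs^2·s = 1550, Σs^2 = 190, Σs·s = 190, Σs = 20, Σ1 = 6.
Right-hand side: Σs^2·g = -14630, Σs·g = -1580, Σg = -182.
Solving the 3×3 system (Gaussian elimination) gives c₂ = -30200/29679, c₁ = -9764/29679, c₀ = 29539/9893.

c₀ = 2.99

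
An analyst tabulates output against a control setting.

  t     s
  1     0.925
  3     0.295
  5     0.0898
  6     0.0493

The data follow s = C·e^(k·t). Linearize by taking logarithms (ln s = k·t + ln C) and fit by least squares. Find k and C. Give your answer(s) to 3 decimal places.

k = -0.587, C = 1.683

Taking logs, ln s = k·t + ln C, so regress ln s on t.
Σt = 15.0000, Σ(t)² = 71.0000, Σln s = -6.7187, Σt·ln s = -33.8501.
Equations: 71.0000·k + 15.0000·ln C = -33.8501;  15.0000·k + 4·ln C = -6.7187.
Δ = 71.0000·4 − (15.0000)² = 59.0000; k = (-33.8501·4 − 15.0000·-6.7187)/59.0000 = -0.58677, ln C = (71.0000·-6.7187 − 15.0000·-33.8501)/59.0000 = 0.52070, so C = exp(0.52070) = 1.68321.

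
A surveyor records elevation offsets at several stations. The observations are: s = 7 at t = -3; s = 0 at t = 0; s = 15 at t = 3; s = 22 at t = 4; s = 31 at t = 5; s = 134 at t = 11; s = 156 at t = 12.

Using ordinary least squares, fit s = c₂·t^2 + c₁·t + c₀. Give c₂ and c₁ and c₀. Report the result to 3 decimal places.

c₂ = 0.979, c₁ = 1.206, c₀ = 1.307

Sums needed: Σt^2·t^2 = 36420, Σt^2·t = 3248, Σt^2 = 324, Σt·t = 324, Σt = 32, Σ1 = 7.
For Mᵀs: Σt^2·s = 40003, Σt·s = 3613, Σs = 365.
Normal equations: [[36420, 3248, 324]; [3248, 324, 32]; [324, 32, 7]]·[c₂, c₁, c₀]ᵀ = [40003, 3613, 365]ᵀ.
Solving the 3×3 system (Gaussian elimination) gives c₂ = 1174637/1199564, c₁ = 1446427/1199564, c₀ = 391886/299891.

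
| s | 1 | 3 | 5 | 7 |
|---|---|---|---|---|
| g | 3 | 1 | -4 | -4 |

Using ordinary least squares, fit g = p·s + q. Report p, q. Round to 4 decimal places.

p = -1.3000, q = 4.2000

The normal equations are: 84·p + 16·q = -42;  16·p + 4·q = -4.
Determinant 84·4 − 16² = 80.
p = ((-42)·4 − 16·(-4))/80 = -13/10; q = (84·(-4) − 16·(-42))/80 = 21/5.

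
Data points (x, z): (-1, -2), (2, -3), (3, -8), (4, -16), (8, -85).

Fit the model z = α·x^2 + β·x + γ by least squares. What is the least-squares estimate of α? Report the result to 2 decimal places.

α = -1.55

Forming MᵀM = [[4450, 610, 94]; [610, 94, 16]; [94, 16, 5]] and Mᵀz = [-5782, -772, -114]ᵀ gives MᵀM·[α, β, γ]ᵀ = Mᵀz.
Row-reducing yields α = -12431/8008, β = 13617/8008, γ = 49/52.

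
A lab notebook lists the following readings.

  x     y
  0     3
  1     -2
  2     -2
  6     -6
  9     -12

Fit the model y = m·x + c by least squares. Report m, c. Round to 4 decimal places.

Entries of AᵀA: Σx·x = 122, Σx = 18, Σ1 = 5.
Right-hand side: Σx·y = -150, Σy = -19.
Determinant 122·5 − 18² = 286.
m = ((-150)·5 − 18·(-19))/286 = -204/143; c = (122·(-19) − 18·(-150))/286 = 191/143.

m = -1.4266, c = 1.3357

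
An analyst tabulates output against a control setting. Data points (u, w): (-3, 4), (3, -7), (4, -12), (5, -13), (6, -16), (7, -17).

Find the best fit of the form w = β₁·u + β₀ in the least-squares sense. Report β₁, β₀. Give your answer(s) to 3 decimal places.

Sums needed: Σu·u = 144, Σu = 22, Σ1 = 6.
Right-hand side: Σu·w = -361, Σw = -61.
AᵀA·[β₁, β₀]ᵀ = Aᵀw becomes [[144, 22]; [22, 6]]·[β₁, β₀]ᵀ = [-361, -61]ᵀ.
Determinant 144·6 − 22² = 380.
β₁ = ((-361)·6 − 22·(-61))/380 = -206/95; β₀ = (144·(-61) − 22·(-361))/380 = -421/190.

β₁ = -2.168, β₀ = -2.216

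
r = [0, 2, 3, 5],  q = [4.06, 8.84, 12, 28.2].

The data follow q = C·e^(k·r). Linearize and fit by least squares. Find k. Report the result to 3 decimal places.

k = 0.384

Let Y = ln q. Fitting Y = k·r + ln C by least squares:
Σr = 10.0000, Σ(r)² = 38.0000, Σln q = 9.4047, Σr·ln q = 28.5099.
Normal system: [[38.0000, 10.0000]; [10.0000, 4]]·[k, ln C]ᵀ = [28.5099, 9.4047]ᵀ.
Solving (det = 52.0000): k = 0.38447, ln C = 1.38999.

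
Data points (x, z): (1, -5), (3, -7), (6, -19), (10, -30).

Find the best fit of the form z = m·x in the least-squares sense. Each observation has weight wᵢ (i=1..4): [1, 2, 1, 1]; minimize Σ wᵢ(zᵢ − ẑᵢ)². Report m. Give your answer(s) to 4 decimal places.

m = -2.9742

Setting ∂/∂m … = 0 gives: 155·m = -461.
(Σwᵢ·x·x = 155, Σwᵢ·x·z = -461.)
m = (-461)/155 = -2.97419.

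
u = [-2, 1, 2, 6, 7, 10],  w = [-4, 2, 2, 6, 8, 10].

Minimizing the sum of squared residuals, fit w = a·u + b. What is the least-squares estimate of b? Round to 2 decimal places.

b = -0.49

Sums needed: Σu·u = 194, Σu = 24, Σ1 = 6.
For Xᵀw: Σu·w = 206, Σw = 24.
XᵀX·[a, b]ᵀ = Xᵀw becomes [[194, 24]; [24, 6]]·[a, b]ᵀ = [206, 24]ᵀ.
Δ = 194·6 − 24² = 588.
a = (206·6 − 24·24)/588 = 55/49; b = (194·24 − 24·206)/588 = -24/49.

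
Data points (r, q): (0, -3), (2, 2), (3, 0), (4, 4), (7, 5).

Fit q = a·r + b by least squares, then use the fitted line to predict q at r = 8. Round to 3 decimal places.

From the data, Σr·r = 78, Σr = 16, Σ1 = 5.
And Σr·q = 55, Σq = 8.
XᵀX·[a, b]ᵀ = Xᵀq becomes [[78, 16]; [16, 5]]·[a, b]ᵀ = [55, 8]ᵀ.
Eliminating b: 5·(row 1) − 16·(row 2) gives 134·a = 5·55 − 16·8 = 147, so a = 147/134.
Then b = (8 − 16·(147/134))/5 = -128/67.
At r = 8: q̂ = (147/134)·(8) + (-128/67)·(1) = 460/67.

q̂ = 6.866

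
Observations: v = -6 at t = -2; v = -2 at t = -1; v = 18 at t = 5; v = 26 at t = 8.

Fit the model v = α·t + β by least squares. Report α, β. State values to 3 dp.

α = 3.217, β = 0.957

Entries of XᵀX: Σt·t = 94, Σt = 10, Σ1 = 4.
Right-hand side: Σt·v = 312, Σv = 36.
Determinant 94·4 − 10² = 276.
α = (312·4 − 10·36)/276 = 74/23; β = (94·36 − 10·312)/276 = 22/23.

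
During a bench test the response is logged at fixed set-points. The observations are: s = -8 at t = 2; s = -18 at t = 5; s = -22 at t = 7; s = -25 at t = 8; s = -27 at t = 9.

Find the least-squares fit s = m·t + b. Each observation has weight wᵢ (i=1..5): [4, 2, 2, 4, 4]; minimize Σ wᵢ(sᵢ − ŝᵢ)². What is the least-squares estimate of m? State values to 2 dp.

m = -2.72

Normal-equation sums: Σwᵢ·t·t = 744, Σwᵢ·t = 100, Σwᵢ·1 = 16.
Moment sums: Σwᵢ·t·s = -2324, Σwᵢ·s = -320.
Normal equations: [[744, 100]; [100, 16]]·[m, b]ᵀ = [-2324, -320]ᵀ.
Eliminating b: 16·(row 1) − 100·(row 2) gives 1904·m = 16·(-2324) − 100·(-320) = -5184, so m = -324/119.
Then b = ((-320) − 100·(-324/119))/16 = -355/119.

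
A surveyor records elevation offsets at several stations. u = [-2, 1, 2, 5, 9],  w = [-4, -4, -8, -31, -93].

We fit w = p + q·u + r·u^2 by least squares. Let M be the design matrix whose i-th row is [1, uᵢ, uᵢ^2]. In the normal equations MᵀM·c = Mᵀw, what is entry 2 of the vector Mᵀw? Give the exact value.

-1004

Entry 2 ↔ basis u, so (Mᵀw)_{2} = Σᵢ (u)·wᵢ = (-2)·(-4) + (1)·(-4) + (2)·(-8) + (5)·(-31) + (9)·(-93) = -1004.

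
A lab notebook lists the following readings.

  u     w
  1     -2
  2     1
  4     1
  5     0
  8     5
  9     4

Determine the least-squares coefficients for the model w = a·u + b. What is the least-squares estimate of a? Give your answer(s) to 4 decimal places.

With design matrix M, MᵀM = [[191, 29]; [29, 6]] and Mᵀw = [80, 9]ᵀ.
Determinant 191·6 − 29² = 305.
a = (80·6 − 29·9)/305 = 219/305; b = (191·9 − 29·80)/305 = -601/305.

a = 0.7180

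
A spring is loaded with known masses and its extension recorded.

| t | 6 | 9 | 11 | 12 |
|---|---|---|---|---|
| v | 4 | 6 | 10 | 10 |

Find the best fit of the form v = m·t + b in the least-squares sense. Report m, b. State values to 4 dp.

m = 1.0952, b = -2.9048

Entries of MᵀM: Σt·t = 382, Σt = 38, Σ1 = 4.
Right-hand side: Σt·v = 308, Σv = 30.
Normal equations: [[382, 38]; [38, 4]]·[m, b]ᵀ = [308, 30]ᵀ.
det = 382·4 − 38² = 84.
m = (308·4 − 38·30)/84 = 23/21; b = (382·30 − 38·308)/84 = -61/21.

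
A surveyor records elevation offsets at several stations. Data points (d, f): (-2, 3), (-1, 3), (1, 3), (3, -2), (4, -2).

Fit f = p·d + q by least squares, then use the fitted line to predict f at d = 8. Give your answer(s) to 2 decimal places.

f̂ = -5.73

With design matrix X, XᵀX = [[31, 5]; [5, 5]] and Xᵀf = [-20, 5]ᵀ.
Eliminating q: 5·(row 1) − 5·(row 2) gives 130·p = 5·(-20) − 5·5 = -125, so p = -25/26.
Then q = (5 − 5·(-25/26))/5 = 51/26.
At d = 8: f̂ = (-25/26)·(8) + (51/26)·(1) = -149/26.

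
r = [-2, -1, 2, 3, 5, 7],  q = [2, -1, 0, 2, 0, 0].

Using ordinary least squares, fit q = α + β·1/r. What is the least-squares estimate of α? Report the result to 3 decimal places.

With design matrix X, XᵀX = [[6, -34/105]; [-34/105, 36857/22050]] and Xᵀq = [3, 2/3]ᵀ.
det = 6·(36857/22050) − (-34/105)² = 21883/2205.
α = (3·(36857/22050) − (-34/105)·(2/3))/(21883/2205) = 115331/218830; β = (6·(2/3) − (-34/105)·3)/(21883/2205) = 10962/21883.

α = 0.527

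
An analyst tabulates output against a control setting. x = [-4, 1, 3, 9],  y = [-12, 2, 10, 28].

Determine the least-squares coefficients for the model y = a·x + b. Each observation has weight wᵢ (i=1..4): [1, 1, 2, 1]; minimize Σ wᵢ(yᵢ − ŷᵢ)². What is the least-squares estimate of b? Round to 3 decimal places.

b = 0.147

Normal-equation sums: Σwᵢ·x·x = 116, Σwᵢ·x = 12, Σwᵢ·1 = 5.
Moment sums: Σwᵢ·x·y = 362, Σwᵢ·y = 38.
Normal equations: [[116, 12]; [12, 5]]·[a, b]ᵀ = [362, 38]ᵀ.
Determinant 116·5 − 12² = 436.
a = (362·5 − 12·38)/436 = 677/218; b = (116·38 − 12·362)/436 = 16/109.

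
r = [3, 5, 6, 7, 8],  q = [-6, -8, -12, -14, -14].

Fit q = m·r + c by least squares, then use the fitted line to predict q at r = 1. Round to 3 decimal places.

q̂ = -2.108

Forming MᵀM = [[183, 29]; [29, 5]] and Mᵀq = [-340, -54]ᵀ gives MᵀM·[m, c]ᵀ = Mᵀq.
Determinant 183·5 − 29² = 74.
m = ((-340)·5 − 29·(-54))/74 = -67/37; c = (183·(-54) − 29·(-340))/74 = -11/37.
At r = 1: q̂ = (-67/37)·(1) + (-11/37)·(1) = -78/37.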